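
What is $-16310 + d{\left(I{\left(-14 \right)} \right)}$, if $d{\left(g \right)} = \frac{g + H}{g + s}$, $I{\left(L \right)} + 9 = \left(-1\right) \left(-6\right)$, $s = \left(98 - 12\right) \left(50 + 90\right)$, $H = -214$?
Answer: $- \frac{196323687}{12037} \approx -16310.0$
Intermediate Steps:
$s = 12040$ ($s = 86 \cdot 140 = 12040$)
$I{\left(L \right)} = -3$ ($I{\left(L \right)} = -9 - -6 = -9 + 6 = -3$)
$d{\left(g \right)} = \frac{-214 + g}{12040 + g}$ ($d{\left(g \right)} = \frac{g - 214}{g + 12040} = \frac{-214 + g}{12040 + g}$)
$-16310 + d{\left(I{\left(-14 \right)} \right)} = -16310 + \frac{-214 - 3}{12040 - 3} = -16310 + \frac{1}{12037} \left(-217\right) = -16310 - \frac{217}{12037} = - \frac{196323687}{12037}$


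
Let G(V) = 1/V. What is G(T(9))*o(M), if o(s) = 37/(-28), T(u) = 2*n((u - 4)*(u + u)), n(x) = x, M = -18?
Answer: -37/5040 ≈ -0.0073413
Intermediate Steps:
T(u) = 4*u*(-4 + u) (T(u) = 2*((u - 4)*(u + u)) = 2*((-4 + u)*(2*u)) = 2*(2*u*(-4 + u)) = 4*u*(-4 + u))
o(s) = -37/28 (o(s) = 37*(-1/28) = -37/28)
G(T(9))*o(M) = -37/28/(4*9*(-4 + 9)) = -37/28/(4*9*5) = -37/28/180 = (1/180)*(-37/28) = -37/5040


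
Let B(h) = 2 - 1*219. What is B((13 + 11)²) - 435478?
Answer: -435695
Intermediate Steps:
B(h) = -217 (B(h) = 2 - 219 = -217)
B((13 + 11)²) - 435478 = -217 - 435478 = -435695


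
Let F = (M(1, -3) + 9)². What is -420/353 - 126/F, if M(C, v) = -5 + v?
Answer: -44898/353 ≈ -127.19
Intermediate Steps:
F = 1 (F = ((-5 - 3) + 9)² = (-8 + 9)² = 1² = 1)
-420/353 - 126/F = -420/353 - 126/1 = -420*1/353 - 126*1 = -420/353 - 126 = -44898/353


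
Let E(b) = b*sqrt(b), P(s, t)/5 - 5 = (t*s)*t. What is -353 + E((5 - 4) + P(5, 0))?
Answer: -353 + 26*sqrt(26) ≈ -220.43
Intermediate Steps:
P(s, t) = 25 + 5*s*t**2 (P(s, t) = 25 + 5*((t*s)*t) = 25 + 5*((s*t)*t) = 25 + 5*(s*t**2) = 25 + 5*s*t**2)
E(b) = b**(3/2)
-353 + E((5 - 4) + P(5, 0)) = -353 + ((5 - 4) + (25 + 5*5*0**2))**(3/2) = -353 + (1 + (25 + 5*5*0))**(3/2) = -353 + (1 + (25 + 0))**(3/2) = -353 + (1 + 25)**(3/2) = -353 + 26**(3/2) = -353 + 26*sqrt(26)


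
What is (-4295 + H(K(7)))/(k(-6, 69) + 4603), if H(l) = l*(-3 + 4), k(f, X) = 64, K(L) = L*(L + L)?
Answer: -4197/4667 ≈ -0.89929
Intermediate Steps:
K(L) = 2*L² (K(L) = L*(2*L) = 2*L²)
H(l) = l (H(l) = l*1 = l)
(-4295 + H(K(7)))/(k(-6, 69) + 4603) = (-4295 + 2*7²)/(64 + 4603) = (-4295 + 2*49)/4667 = (-4295 + 98)*(1/4667) = -4197*1/4667 = -4197/4667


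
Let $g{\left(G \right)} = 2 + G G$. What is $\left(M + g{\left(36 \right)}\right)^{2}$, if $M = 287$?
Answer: $2512225$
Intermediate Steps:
$g{\left(G \right)} = 2 + G^{2}$
$\left(M + g{\left(36 \right)}\right)^{2} = \left(287 + \left(2 + 36^{2}\right)\right)^{2} = \left(287 + \left(2 + 1296\right)\right)^{2} = \left(287 + 1298\right)^{2} = 1585^{2} = 2512225$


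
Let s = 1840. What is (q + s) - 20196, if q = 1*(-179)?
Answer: -18535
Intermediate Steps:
q = -179
(q + s) - 20196 = (-179 + 1840) - 20196 = 1661 - 20196 = -18535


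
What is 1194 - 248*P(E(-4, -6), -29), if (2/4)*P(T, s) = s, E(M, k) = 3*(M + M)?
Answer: 15578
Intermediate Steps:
E(M, k) = 6*M (E(M, k) = 3*(2*M) = 6*M)
P(T, s) = 2*s
1194 - 248*P(E(-4, -6), -29) = 1194 - 496*(-29) = 1194 - 248*(-58) = 1194 + 14384 = 15578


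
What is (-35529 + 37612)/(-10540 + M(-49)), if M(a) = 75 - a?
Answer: -2083/10416 ≈ -0.19998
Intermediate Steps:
(-35529 + 37612)/(-10540 + M(-49)) = (-35529 + 37612)/(-10540 + (75 - 1*(-49))) = 2083/(-10540 + (75 + 49)) = 2083/(-10540 + 124) = 2083/(-10416) = 2083*(-1/10416) = -2083/10416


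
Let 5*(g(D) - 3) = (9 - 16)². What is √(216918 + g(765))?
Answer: √5423270/5 ≈ 465.76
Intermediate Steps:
g(D) = 64/5 (g(D) = 3 + (9 - 16)²/5 = 3 + (⅕)*(-7)² = 3 + (⅕)*49 = 3 + 49/5 = 64/5)
√(216918 + g(765)) = √(216918 + 64/5) = √(1084654/5) = √5423270/5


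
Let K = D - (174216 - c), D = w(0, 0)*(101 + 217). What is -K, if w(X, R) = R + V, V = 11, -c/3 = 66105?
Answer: 369033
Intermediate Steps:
c = -198315 (c = -3*66105 = -198315)
w(X, R) = 11 + R (w(X, R) = R + 11 = 11 + R)
D = 3498 (D = (11 + 0)*(101 + 217) = 11*318 = 3498)
K = -369033 (K = 3498 - (174216 - 1*(-198315)) = 3498 - (174216 + 198315) = 3498 - 1*372531 = 3498 - 372531 = -369033)
-K = -1*(-369033) = 369033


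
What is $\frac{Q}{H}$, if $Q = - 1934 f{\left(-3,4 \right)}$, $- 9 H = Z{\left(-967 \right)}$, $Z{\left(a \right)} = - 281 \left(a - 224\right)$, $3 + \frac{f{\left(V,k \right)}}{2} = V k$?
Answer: $- \frac{174060}{111557} \approx -1.5603$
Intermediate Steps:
$f{\left(V,k \right)} = -6 + 2 V k$
$Z{\left(a \right)} = 62944 - 281 a$ ($Z{\left(a \right)} = - 281 \left(-224 + a\right) = 62944 - 281 a$)
$H = - \frac{111557}{3}$ ($H = - \frac{62944 - -271727}{9} = - \frac{62944 + 271727}{9} = \left(- \frac{1}{9}\right) 334671 = - \frac{111557}{3} \approx -37186.0$)
$Q = 58020$ ($Q = - 1934 \left(-6 + 2 \left(-3\right) 4\right) = - 1934 \left(-6 - 24\right) = \left(-1934\right) \left(-30\right) = 58020$)
$\frac{Q}{H} = \frac{58020}{- \frac{111557}{3}} = 58020 \left(- \frac{3}{111557}\right) = - \frac{174060}{111557}$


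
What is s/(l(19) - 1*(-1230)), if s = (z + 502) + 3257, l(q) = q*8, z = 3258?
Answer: 7017/1382 ≈ 5.0774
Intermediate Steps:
l(q) = 8*q
s = 7017 (s = (3258 + 502) + 3257 = 3760 + 3257 = 7017)
s/(l(19) - 1*(-1230)) = 7017/(8*19 - 1*(-1230)) = 7017/(152 + 1230) = 7017/1382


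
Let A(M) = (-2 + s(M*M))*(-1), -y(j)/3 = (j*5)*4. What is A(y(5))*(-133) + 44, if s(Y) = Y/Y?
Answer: -89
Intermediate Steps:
s(Y) = 1
y(j) = -60*j (y(j) = -3*j*5*4 = -3*5*j*4 = -60*j)
A(M) = 1 (A(M) = (-2 + 1)*(-1) = -1*(-1) = 1)
A(y(5))*(-133) + 44 = 1*(-133) + 44 = -133 + 44 = -89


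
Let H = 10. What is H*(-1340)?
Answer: -13400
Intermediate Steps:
H*(-1340) = 10*(-1340) = -13400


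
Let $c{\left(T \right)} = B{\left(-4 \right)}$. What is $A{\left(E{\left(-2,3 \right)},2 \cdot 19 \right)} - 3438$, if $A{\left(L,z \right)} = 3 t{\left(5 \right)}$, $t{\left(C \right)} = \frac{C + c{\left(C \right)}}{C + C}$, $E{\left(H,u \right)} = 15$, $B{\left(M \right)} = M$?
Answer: $- \frac{34377}{10} \approx -3437.7$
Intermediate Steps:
$c{\left(T \right)} = -4$
$t{\left(C \right)} = \frac{-4 + C}{2 C}$ ($t{\left(C \right)} = \frac{C - 4}{C + C} = \frac{-4 + C}{2 C}$)
$A{\left(L,z \right)} = \frac{3}{10}$ ($A{\left(L,z \right)} = 3 \frac{-4 + 5}{2 \cdot 5} = 3 \cdot \frac{1}{2} \cdot \frac{1}{5} \cdot 1 = 3 \cdot \frac{1}{10} = \frac{3}{10}$)
$A{\left(E{\left(-2,3 \right)},2 \cdot 19 \right)} - 3438 = \frac{3}{10} - 3438 = - \frac{34377}{10}$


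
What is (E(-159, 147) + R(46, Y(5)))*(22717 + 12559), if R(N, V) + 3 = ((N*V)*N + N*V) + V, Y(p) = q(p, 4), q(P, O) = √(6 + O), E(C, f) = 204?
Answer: 7090476 + 76301988*√10 ≈ 2.4838e+8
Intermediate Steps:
Y(p) = √10 (Y(p) = √(6 + 4) = √10)
R(N, V) = -3 + V + N*V + V*N² (R(N, V) = -3 + (((N*V)*N + N*V) + V) = -3 + ((V*N² + N*V) + V) = -3 + ((N*V + V*N²) + V) = -3 + (V + N*V + V*N²) = -3 + V + N*V + V*N²)
(E(-159, 147) + R(46, Y(5)))*(22717 + 12559) = (204 + (-3 + √10 + 46*√10 + √10*46²))*(22717 + 12559) = (204 + (-3 + √10 + 46*√10 + √10*2116))*35276 = (204 + (-3 + √10 + 46*√10 + 2116*√10))*35276 = (204 + (-3 + 2163*√10))*35276 = (201 + 2163*√10)*35276 = 7090476 + 76301988*√10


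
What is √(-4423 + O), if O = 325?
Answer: I*√4098 ≈ 64.016*I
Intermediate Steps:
√(-4423 + O) = √(-4423 + 325) = √(-4098) = I*√4098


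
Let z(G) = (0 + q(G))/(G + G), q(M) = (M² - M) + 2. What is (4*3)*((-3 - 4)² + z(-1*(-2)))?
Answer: 600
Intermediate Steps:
q(M) = 2 + M² - M
z(G) = (2 + G² - G)/(2*G) (z(G) = (0 + (2 + G² - G))/(G + G) = (2 + G² - G)/((2*G)) = (2 + G² - G)*(1/(2*G)) = (2 + G² - G)/(2*G))
(4*3)*((-3 - 4)² + z(-1*(-2))) = (4*3)*((-3 - 4)² + (2 + (-1*(-2))² - (-1)*(-2))/(2*((-1*(-2))))) = 12*((-7)² + (½)*(2 + 2² - 1*2)/2) = 12*(49 + (½)*(½)*(2 + 4 - 2)) = 12*(49 + (½)*(½)*4) = 12*(49 + 1) = 12*50 = 600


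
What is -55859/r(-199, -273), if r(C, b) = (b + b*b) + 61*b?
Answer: -55859/57603 ≈ -0.96972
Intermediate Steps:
r(C, b) = b**2 + 62*b (r(C, b) = (b + b**2) + 61*b = b**2 + 62*b)
-55859/r(-199, -273) = -55859*(-1/(273*(62 - 273))) = -55859/((-273*(-211))) = -55859/57603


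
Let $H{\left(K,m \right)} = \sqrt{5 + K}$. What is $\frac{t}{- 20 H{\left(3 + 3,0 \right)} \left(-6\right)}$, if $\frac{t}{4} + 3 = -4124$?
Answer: $- \frac{4127 \sqrt{11}}{330} \approx -41.478$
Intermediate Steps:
$t = -16508$ ($t = -12 + 4 \left(-4124\right) = -12 - 16496 = -16508$)
$\frac{t}{- 20 H{\left(3 + 3,0 \right)} \left(-6\right)} = - \frac{16508}{- 20 \sqrt{5 + \left(3 + 3\right)} \left(-6\right)} = - \frac{16508}{- 20 \sqrt{5 + 6} \left(-6\right)} = - \frac{16508}{- 20 \sqrt{11} \left(-6\right)} = - \frac{16508}{120 \sqrt{11}} = - 16508 \frac{\sqrt{11}}{1320} = - \frac{4127 \sqrt{11}}{330}$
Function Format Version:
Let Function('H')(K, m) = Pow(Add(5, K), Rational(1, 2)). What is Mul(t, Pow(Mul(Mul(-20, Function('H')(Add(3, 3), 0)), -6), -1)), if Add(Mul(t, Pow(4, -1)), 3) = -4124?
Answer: Mul(Rational(-4127, 330), Pow(11, Rational(1, 2))) ≈ -41.478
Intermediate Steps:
t = -16508 (t = Add(-12, Mul(4, -4124)) = Add(-12, -16496) = -16508)
Mul(t, Pow(Mul(Mul(-20, Function('H')(Add(3, 3), 0)), -6), -1)) = Mul(-16508, Pow(Mul(Mul(-20, Pow(Add(5, Add(3, 3)), Rational(1, 2))), -6), -1)) = Mul(-16508, Pow(Mul(Mul(-20, Pow(Add(5, 6), Rational(1, 2))), -6), -1)) = Mul(-16508, Pow(Mul(Mul(-20, Pow(11, Rational(1, 2))), -6), -1)) = Mul(-16508, Pow(Mul(120, Pow(11, Rational(1, 2))), -1)) = Mul(-16508, Mul(Rational(1, 1320), Pow(11, Rational(1, 2)))) = Mul(Rational(-4127, 330), Pow(11, Rational(1, 2)))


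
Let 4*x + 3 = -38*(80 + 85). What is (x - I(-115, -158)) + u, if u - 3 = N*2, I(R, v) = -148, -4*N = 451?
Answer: -6571/4 ≈ -1642.8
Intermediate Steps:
N = -451/4 (N = -¼*451 = -451/4 ≈ -112.75)
x = -6273/4 (x = -¾ + (-38*(80 + 85))/4 = -¾ + (-38*165)/4 = -¾ + (¼)*(-6270) = -¾ - 3135/2 = -6273/4 ≈ -1568.3)
u = -445/2 (u = 3 - 451/4*2 = 3 - 451/2 = -445/2 ≈ -222.50)
(x - I(-115, -158)) + u = (-6273/4 - 1*(-148)) - 445/2 = (-6273/4 + 148) - 445/2 = -5681/4 - 445/2 = -6571/4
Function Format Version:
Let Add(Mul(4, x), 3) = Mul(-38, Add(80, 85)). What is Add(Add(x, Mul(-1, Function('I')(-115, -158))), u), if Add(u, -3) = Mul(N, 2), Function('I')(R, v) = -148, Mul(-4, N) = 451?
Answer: Rational(-6571, 4) ≈ -1642.8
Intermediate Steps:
N = Rational(-451, 4) (N = Mul(Rational(-1, 4), 451) = Rational(-451, 4) ≈ -112.75)
x = Rational(-6273, 4) (x = Add(Rational(-3, 4), Mul(Rational(1, 4), Mul(-38, Add(80, 85)))) = Add(Rational(-3, 4), Mul(Rational(1, 4), Mul(-38, 165))) = Add(Rational(-3, 4), Mul(Rational(1, 4), -6270)) = Add(Rational(-3, 4), Rational(-3135, 2)) = Rational(-6273, 4) ≈ -1568.3)
u = Rational(-445, 2) (u = Add(3, Mul(Rational(-451, 4), 2)) = Add(3, Rational(-451, 2)) = Rational(-445, 2) ≈ -222.50)
Add(Add(x, Mul(-1, Function('I')(-115, -158))), u) = Add(Add(Rational(-6273, 4), Mul(-1, -148)), Rational(-445, 2)) = Add(Add(Rational(-6273, 4), 148), Rational(-445, 2)) = Add(Rational(-5681, 4), Rational(-445, 2)) = Rational(-6571, 4)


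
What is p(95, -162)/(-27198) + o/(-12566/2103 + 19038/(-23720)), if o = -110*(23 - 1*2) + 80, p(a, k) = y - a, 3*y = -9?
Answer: 756380902026233/2298927499983 ≈ 329.01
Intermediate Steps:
y = -3 (y = (⅓)*(-9) = -3)
p(a, k) = -3 - a
o = -2230 (o = -110*(23 - 2) + 80 = -110*21 + 80 = -2310 + 80 = -2230)
p(95, -162)/(-27198) + o/(-12566/2103 + 19038/(-23720)) = (-3 - 1*95)/(-27198) - 2230/(-12566/2103 + 19038/(-23720)) = (-3 - 95)*(-1/27198) - 2230/(-12566*1/2103 + 19038*(-1/23720)) = -98*(-1/27198) - 2230/(-12566/2103 - 9519/11860) = 49/13599 - 2230/(-169051217/24941580) = 49/13599 - 2230*(-24941580/169051217) = 49/13599 + 55619723400/169051217 = 756380902026233/2298927499983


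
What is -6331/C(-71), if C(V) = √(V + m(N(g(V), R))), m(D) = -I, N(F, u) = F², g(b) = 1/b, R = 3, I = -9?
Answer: 6331*I*√62/62 ≈ 804.04*I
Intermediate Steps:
m(D) = 9 (m(D) = -1*(-9) = 9)
C(V) = √(9 + V) (C(V) = √(V + 9) = √(9 + V))
-6331/C(-71) = -6331/√(9 - 71) = -6331*(-I*√62/62) = -(-6331)*I*√62/62 = 6331*I*√62/62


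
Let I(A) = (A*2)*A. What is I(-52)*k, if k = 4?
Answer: 21632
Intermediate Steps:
I(A) = 2*A**2 (I(A) = (2*A)*A = 2*A**2)
I(-52)*k = (2*(-52)**2)*4 = (2*2704)*4 = 5408*4 = 21632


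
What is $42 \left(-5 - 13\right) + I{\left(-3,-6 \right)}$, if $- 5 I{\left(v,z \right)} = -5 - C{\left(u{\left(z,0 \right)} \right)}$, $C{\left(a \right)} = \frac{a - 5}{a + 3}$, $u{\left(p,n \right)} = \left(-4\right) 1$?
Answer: $- \frac{3766}{5} \approx -753.2$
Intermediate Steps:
$u{\left(p,n \right)} = -4$
$C{\left(a \right)} = \frac{-5 + a}{3 + a}$
$I{\left(v,z \right)} = \frac{14}{5}$ ($I{\left(v,z \right)} = - \frac{-5 - \frac{-5 - 4}{3 - 4}}{5} = - \frac{-5 - \frac{1}{-1} \left(-9\right)}{5} = - \frac{-5 - \left(-1\right) \left(-9\right)}{5} = - \frac{-5 - 9}{5} = \left(- \frac{1}{5}\right) \left(-14\right) = \frac{14}{5}$)
$42 \left(-5 - 13\right) + I{\left(-3,-6 \right)} = 42 \left(-5 - 13\right) + \frac{14}{5} = 42 \left(-18\right) + \frac{14}{5} = -756 + \frac{14}{5} = - \frac{3766}{5}$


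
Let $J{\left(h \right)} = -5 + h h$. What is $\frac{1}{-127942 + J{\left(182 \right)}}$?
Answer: $- \frac{1}{94823} \approx -1.0546 \cdot 10^{-5}$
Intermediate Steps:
$J{\left(h \right)} = -5 + h^{2}$
$\frac{1}{-127942 + J{\left(182 \right)}} = \frac{1}{-127942 - \left(5 - 182^{2}\right)} = \frac{1}{-127942 + \left(-5 + 33124\right)} = \frac{1}{-127942 + 33119} = \frac{1}{-94823} = - \frac{1}{94823}$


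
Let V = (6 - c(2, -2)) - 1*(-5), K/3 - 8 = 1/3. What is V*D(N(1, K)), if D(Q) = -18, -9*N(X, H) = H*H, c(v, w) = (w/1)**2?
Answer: -126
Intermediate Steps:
c(v, w) = w**2 (c(v, w) = (w*1)**2 = w**2)
K = 25 (K = 24 + 3/3 = 24 + 3*(1/3) = 24 + 1 = 25)
N(X, H) = -H**2/9 (N(X, H) = -H*H/9 = -H**2/9)
V = 7 (V = (6 - 1*(-2)**2) - 1*(-5) = (6 - 1*4) + 5 = (6 - 4) + 5 = 2 + 5 = 7)
V*D(N(1, K)) = 7*(-18) = -126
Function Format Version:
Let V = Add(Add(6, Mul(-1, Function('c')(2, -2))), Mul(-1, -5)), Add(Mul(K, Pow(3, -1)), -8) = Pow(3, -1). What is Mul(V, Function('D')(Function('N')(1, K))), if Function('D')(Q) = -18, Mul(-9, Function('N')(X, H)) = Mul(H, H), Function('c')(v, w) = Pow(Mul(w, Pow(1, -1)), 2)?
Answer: -126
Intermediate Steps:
Function('c')(v, w) = Pow(w, 2) (Function('c')(v, w) = Pow(Mul(w, 1), 2) = Pow(w, 2))
K = 25 (K = Add(24, Mul(3, Pow(3, -1))) = Add(24, Mul(3, Rational(1, 3))) = Add(24, 1) = 25)
Function('N')(X, H) = Mul(Rational(-1, 9), Pow(H, 2)) (Function('N')(X, H) = Mul(Rational(-1, 9), Mul(H, H)) = Mul(Rational(-1, 9), Pow(H, 2)))
V = 7 (V = Add(Add(6, Mul(-1, Pow(-2, 2))), Mul(-1, -5)) = Add(Add(6, Mul(-1, 4)), 5) = Add(Add(6, -4), 5) = Add(2, 5) = 7)
Mul(V, Function('D')(Function('N')(1, K))) = Mul(7, -18) = -126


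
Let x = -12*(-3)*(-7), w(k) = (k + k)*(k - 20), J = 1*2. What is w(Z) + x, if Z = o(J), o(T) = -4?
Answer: -60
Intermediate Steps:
J = 2
Z = -4
w(k) = 2*k*(-20 + k) (w(k) = (2*k)*(-20 + k) = 2*k*(-20 + k))
x = -252 (x = 36*(-7) = -252)
w(Z) + x = 2*(-4)*(-20 - 4) - 252 = 2*(-4)*(-24) - 252 = 192 - 252 = -60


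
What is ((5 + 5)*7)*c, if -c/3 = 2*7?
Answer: -2940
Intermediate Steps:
c = -42 (c = -6*7 = -3*14 = -42)
((5 + 5)*7)*c = ((5 + 5)*7)*(-42) = (10*7)*(-42) = 70*(-42) = -2940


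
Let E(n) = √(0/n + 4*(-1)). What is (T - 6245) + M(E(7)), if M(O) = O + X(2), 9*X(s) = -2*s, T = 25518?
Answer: 173453/9 + 2*I ≈ 19273.0 + 2.0*I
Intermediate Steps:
X(s) = -2*s/9 (X(s) = (-2*s)/9 = -2*s/9)
E(n) = 2*I (E(n) = √(0 - 4) = √(-4) = 2*I)
M(O) = -4/9 + O (M(O) = O - 2/9*2 = O - 4/9 = -4/9 + O)
(T - 6245) + M(E(7)) = (25518 - 6245) + (-4/9 + 2*I) = 19273 + (-4/9 + 2*I) = 173453/9 + 2*I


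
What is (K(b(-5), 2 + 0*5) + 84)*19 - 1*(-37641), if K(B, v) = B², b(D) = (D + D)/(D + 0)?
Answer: 39313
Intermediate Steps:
b(D) = 2 (b(D) = (2*D)/D = 2)
(K(b(-5), 2 + 0*5) + 84)*19 - 1*(-37641) = (2² + 84)*19 - 1*(-37641) = (4 + 84)*19 + 37641 = 88*19 + 37641 = 1672 + 37641 = 39313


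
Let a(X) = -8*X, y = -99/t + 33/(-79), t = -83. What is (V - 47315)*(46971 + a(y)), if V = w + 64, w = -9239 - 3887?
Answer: -18592987928007/6557 ≈ -2.8356e+9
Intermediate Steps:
y = 5082/6557 (y = -99/(-83) + 33/(-79) = -99*(-1/83) + 33*(-1/79) = 99/83 - 33/79 = 5082/6557 ≈ 0.77505)
w = -13126
V = -13062 (V = -13126 + 64 = -13062)
(V - 47315)*(46971 + a(y)) = (-13062 - 47315)*(46971 - 8*5082/6557) = -60377*(46971 - 40656/6557) = -60377*307948191/6557 = -18592987928007/6557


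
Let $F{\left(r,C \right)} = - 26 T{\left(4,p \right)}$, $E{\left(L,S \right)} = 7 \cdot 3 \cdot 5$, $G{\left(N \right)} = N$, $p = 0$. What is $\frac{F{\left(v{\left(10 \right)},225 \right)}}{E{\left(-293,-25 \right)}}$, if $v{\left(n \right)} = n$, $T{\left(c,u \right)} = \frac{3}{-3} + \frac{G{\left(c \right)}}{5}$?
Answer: $\frac{26}{525} \approx 0.049524$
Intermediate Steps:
$T{\left(c,u \right)} = -1 + \frac{c}{5}$ ($T{\left(c,u \right)} = \frac{3}{-3} + \frac{c}{5} = 3 \left(- \frac{1}{3}\right) + c \frac{1}{5} = -1 + \frac{c}{5}$)
$E{\left(L,S \right)} = 105$ ($E{\left(L,S \right)} = 21 \cdot 5 = 105$)
$F{\left(r,C \right)} = \frac{26}{5}$ ($F{\left(r,C \right)} = - 26 \left(-1 + \frac{1}{5} \cdot 4\right) = - 26 \left(-1 + \frac{4}{5}\right) = \left(-26\right) \left(- \frac{1}{5}\right) = \frac{26}{5}$)
$\frac{F{\left(v{\left(10 \right)},225 \right)}}{E{\left(-293,-25 \right)}} = \frac{26}{5 \cdot 105} = \frac{26}{5} \cdot \frac{1}{105} = \frac{26}{525}$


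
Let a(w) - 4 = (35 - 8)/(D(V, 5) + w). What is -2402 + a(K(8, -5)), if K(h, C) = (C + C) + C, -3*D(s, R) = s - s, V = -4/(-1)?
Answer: -11999/5 ≈ -2399.8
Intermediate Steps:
V = 4 (V = -4*(-1) = 4)
D(s, R) = 0 (D(s, R) = -(s - s)/3 = -⅓*0 = 0)
K(h, C) = 3*C (K(h, C) = 2*C + C = 3*C)
a(w) = 4 + 27/w (a(w) = 4 + (35 - 8)/(0 + w) = 4 + 27/w)
-2402 + a(K(8, -5)) = -2402 + (4 + 27/((3*(-5)))) = -2402 + (4 + 27/(-15)) = -2402 + (4 + 27*(-1/15)) = -2402 + (4 - 9/5) = -2402 + 11/5 = -11999/5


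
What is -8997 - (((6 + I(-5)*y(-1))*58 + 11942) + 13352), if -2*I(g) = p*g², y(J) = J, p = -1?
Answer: -33914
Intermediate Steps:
I(g) = g²/2 (I(g) = -(-1)*g²/2 = g²/2)
-8997 - (((6 + I(-5)*y(-1))*58 + 11942) + 13352) = -8997 - (((6 + ((½)*(-5)²)*(-1))*58 + 11942) + 13352) = -8997 - (((6 + ((½)*25)*(-1))*58 + 11942) + 13352) = -8997 - (((6 + (25/2)*(-1))*58 + 11942) + 13352) = -8997 - (((6 - 25/2)*58 + 11942) + 13352) = -8997 - ((-13/2*58 + 11942) + 13352) = -8997 - ((-377 + 11942) + 13352) = -8997 - (11565 + 13352) = -8997 - 1*24917 = -8997 - 24917 = -33914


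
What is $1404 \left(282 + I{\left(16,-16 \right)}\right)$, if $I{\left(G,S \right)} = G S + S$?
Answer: $14040$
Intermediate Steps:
$I{\left(G,S \right)} = S + G S$
$1404 \left(282 + I{\left(16,-16 \right)}\right) = 1404 \left(282 - 16 \left(1 + 16\right)\right) = 1404 \left(282 - 272\right) = 1404 \cdot 10 = 14040$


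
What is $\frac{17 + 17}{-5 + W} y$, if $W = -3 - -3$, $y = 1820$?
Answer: $-12376$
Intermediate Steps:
$W = 0$ ($W = -3 + 3 = 0$)
$\frac{17 + 17}{-5 + W} y = \frac{17 + 17}{-5 + 0} \cdot 1820 = \frac{34}{-5} \cdot 1820 = 34 \left(- \frac{1}{5}\right) 1820 = \left(- \frac{34}{5}\right) 1820 = -12376$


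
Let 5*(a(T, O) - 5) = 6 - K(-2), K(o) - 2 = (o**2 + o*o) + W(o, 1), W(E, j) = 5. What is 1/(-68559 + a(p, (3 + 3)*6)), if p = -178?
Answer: -5/342779 ≈ -1.4587e-5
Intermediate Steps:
K(o) = 7 + 2*o**2 (K(o) = 2 + ((o**2 + o*o) + 5) = 2 + ((o**2 + o**2) + 5) = 2 + (2*o**2 + 5) = 2 + (5 + 2*o**2) = 7 + 2*o**2)
a(T, O) = 16/5 (a(T, O) = 5 + (6 - (7 + 2*(-2)**2))/5 = 5 + (6 - (7 + 2*4))/5 = 5 + (6 - (7 + 8))/5 = 5 + (6 - 1*15)/5 = 5 + (6 - 15)/5 = 5 + (1/5)*(-9) = 5 - 9/5 = 16/5)
1/(-68559 + a(p, (3 + 3)*6)) = 1/(-68559 + 16/5) = 1/(-342779/5) = -5/342779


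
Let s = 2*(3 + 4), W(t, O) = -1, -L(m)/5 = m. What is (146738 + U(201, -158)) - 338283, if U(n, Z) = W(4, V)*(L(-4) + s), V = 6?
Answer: -191579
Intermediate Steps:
L(m) = -5*m
s = 14 (s = 2*7 = 14)
U(n, Z) = -34 (U(n, Z) = -(-5*(-4) + 14) = -(20 + 14) = -1*34 = -34)
(146738 + U(201, -158)) - 338283 = (146738 - 34) - 338283 = 146704 - 338283 = -191579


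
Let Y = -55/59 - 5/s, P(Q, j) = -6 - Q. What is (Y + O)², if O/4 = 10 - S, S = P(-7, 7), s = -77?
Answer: 25474713664/20638849 ≈ 1234.3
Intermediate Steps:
S = 1 (S = -6 - 1*(-7) = -6 + 7 = 1)
O = 36 (O = 4*(10 - 1*1) = 4*(10 - 1) = 4*9 = 36)
Y = -3940/4543 (Y = -55/59 - 5/(-77) = -55*1/59 - 5*(-1/77) = -55/59 + 5/77 = -3940/4543 ≈ -0.86727)
(Y + O)² = (-3940/4543 + 36)² = (159608/4543)² = 25474713664/20638849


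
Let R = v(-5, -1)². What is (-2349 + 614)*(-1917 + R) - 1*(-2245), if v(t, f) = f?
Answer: 3326505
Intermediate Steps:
R = 1 (R = (-1)² = 1)
(-2349 + 614)*(-1917 + R) - 1*(-2245) = (-2349 + 614)*(-1917 + 1) - 1*(-2245) = -1735*(-1916) + 2245 = 3324260 + 2245 = 3326505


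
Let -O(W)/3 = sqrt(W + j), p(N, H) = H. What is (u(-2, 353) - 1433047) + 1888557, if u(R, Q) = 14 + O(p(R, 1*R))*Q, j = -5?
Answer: 455524 - 1059*I*sqrt(7) ≈ 4.5552e+5 - 2801.9*I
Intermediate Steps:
O(W) = -3*sqrt(-5 + W) (O(W) = -3*sqrt(W - 5) = -3*sqrt(-5 + W))
u(R, Q) = 14 - 3*Q*sqrt(-5 + R) (u(R, Q) = 14 + (-3*sqrt(-5 + 1*R))*Q = 14 + (-3*sqrt(-5 + R))*Q = 14 - 3*Q*sqrt(-5 + R))
(u(-2, 353) - 1433047) + 1888557 = ((14 - 3*353*sqrt(-5 - 2)) - 1433047) + 1888557 = ((14 - 3*353*sqrt(-7)) - 1433047) + 1888557 = ((14 - 3*353*I*sqrt(7)) - 1433047) + 1888557 = ((14 - 1059*I*sqrt(7)) - 1433047) + 1888557 = (-1433033 - 1059*I*sqrt(7)) + 1888557 = 455524 - 1059*I*sqrt(7)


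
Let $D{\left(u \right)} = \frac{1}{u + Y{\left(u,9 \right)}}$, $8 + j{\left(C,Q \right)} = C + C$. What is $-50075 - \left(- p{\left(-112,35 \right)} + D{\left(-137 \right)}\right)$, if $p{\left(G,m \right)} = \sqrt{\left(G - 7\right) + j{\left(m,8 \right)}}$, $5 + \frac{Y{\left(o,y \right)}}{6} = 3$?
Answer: $- \frac{7461174}{149} + i \sqrt{57} \approx -50075.0 + 7.5498 i$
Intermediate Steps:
$Y{\left(o,y \right)} = -12$ ($Y{\left(o,y \right)} = -30 + 6 \cdot 3 = -30 + 18 = -12$)
$j{\left(C,Q \right)} = -8 + 2 C$ ($j{\left(C,Q \right)} = -8 + \left(C + C\right) = -8 + 2 C$)
$p{\left(G,m \right)} = \sqrt{-15 + G + 2 m}$ ($p{\left(G,m \right)} = \sqrt{\left(G - 7\right) + \left(-8 + 2 m\right)} = \sqrt{\left(-7 + G\right) + \left(-8 + 2 m\right)} = \sqrt{-15 + G + 2 m}$)
$D{\left(u \right)} = \frac{1}{-12 + u}$ ($D{\left(u \right)} = \frac{1}{u - 12} = \frac{1}{-12 + u}$)
$-50075 - \left(- p{\left(-112,35 \right)} + D{\left(-137 \right)}\right) = -50075 - \left(\frac{1}{-12 - 137} - \sqrt{-15 - 112 + 2 \cdot 35}\right) = -50075 + \left(\sqrt{-15 - 112 + 70} - \frac{1}{-149}\right) = -50075 + \left(\sqrt{-57} - - \frac{1}{149}\right) = -50075 + \left(i \sqrt{57} + \frac{1}{149}\right) = -50075 + \left(\frac{1}{149} + i \sqrt{57}\right) = - \frac{7461174}{149} + i \sqrt{57}$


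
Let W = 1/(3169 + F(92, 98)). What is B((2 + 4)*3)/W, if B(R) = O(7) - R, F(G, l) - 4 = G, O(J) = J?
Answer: -35915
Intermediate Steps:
F(G, l) = 4 + G
B(R) = 7 - R
W = 1/3265 (W = 1/(3169 + (4 + 92)) = 1/(3169 + 96) = 1/3265 ≈ 0.00030628)
B((2 + 4)*3)/W = (7 - (2 + 4)*3)/(1/3265) = (7 - 6*3)*3265 = (7 - 1*18)*3265 = (7 - 18)*3265 = -11*3265 = -35915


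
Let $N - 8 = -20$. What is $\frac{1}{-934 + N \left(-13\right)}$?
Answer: $- \frac{1}{778} \approx -0.0012853$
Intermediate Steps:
$N = -12$ ($N = 8 - 20 = -12$)
$\frac{1}{-934 + N \left(-13\right)} = \frac{1}{-934 - -156} = \frac{1}{-934 + 156} = \frac{1}{-778} = - \frac{1}{778}$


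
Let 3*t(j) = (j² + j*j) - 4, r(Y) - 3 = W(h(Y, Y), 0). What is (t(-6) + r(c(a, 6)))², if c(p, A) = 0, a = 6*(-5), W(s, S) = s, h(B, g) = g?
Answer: 5929/9 ≈ 658.78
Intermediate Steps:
a = -30
r(Y) = 3 + Y
t(j) = -4/3 + 2*j²/3 (t(j) = ((j² + j*j) - 4)/3 = ((j² + j²) - 4)/3 = (2*j² - 4)/3 = (-4 + 2*j²)/3 = -4/3 + 2*j²/3)
(t(-6) + r(c(a, 6)))² = ((-4/3 + (⅔)*(-6)²) + (3 + 0))² = ((-4/3 + (⅔)*36) + 3)² = ((-4/3 + 24) + 3)² = (68/3 + 3)² = (77/3)² = 5929/9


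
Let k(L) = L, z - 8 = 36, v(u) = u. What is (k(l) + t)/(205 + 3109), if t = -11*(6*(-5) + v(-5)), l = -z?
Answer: 341/3314 ≈ 0.10290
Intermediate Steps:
z = 44 (z = 8 + 36 = 44)
l = -44 (l = -1*44 = -44)
t = 385 (t = -11*(6*(-5) - 5) = -11*(-30 - 5) = -11*(-35) = 385)
(k(l) + t)/(205 + 3109) = (-44 + 385)/(205 + 3109) = 341/3314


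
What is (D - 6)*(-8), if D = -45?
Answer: 408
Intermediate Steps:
(D - 6)*(-8) = (-45 - 6)*(-8) = -51*(-8) = 408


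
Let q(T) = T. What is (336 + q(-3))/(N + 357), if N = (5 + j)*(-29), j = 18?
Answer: -333/310 ≈ -1.0742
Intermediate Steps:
N = -667 (N = (5 + 18)*(-29) = 23*(-29) = -667)
(336 + q(-3))/(N + 357) = (336 - 3)/(-667 + 357) = 333/(-310) = 333*(-1/310) = -333/310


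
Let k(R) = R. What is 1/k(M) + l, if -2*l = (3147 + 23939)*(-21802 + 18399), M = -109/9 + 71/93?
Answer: 145910900335/3166 ≈ 4.6087e+7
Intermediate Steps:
M = -3166/279 (M = -109*1/9 + 71*(1/93) = -109/9 + 71/93 = -3166/279 ≈ -11.348)
l = 46086829 (l = -(3147 + 23939)*(-21802 + 18399)/2 = -13543*(-3403) = -1/2*(-92173658) = 46086829)
1/k(M) + l = 1/(-3166/279) + 46086829 = -279/3166 + 46086829 = 145910900335/3166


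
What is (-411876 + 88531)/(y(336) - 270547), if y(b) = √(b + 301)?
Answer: 87480019715/73195678572 + 2263415*√13/73195678572 ≈ 1.1953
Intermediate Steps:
y(b) = √(301 + b)
(-411876 + 88531)/(y(336) - 270547) = (-411876 + 88531)/(√(301 + 336) - 270547) = -323345/(√637 - 270547) = -323345/(7*√13 - 270547) = -323345/(-270547 + 7*√13)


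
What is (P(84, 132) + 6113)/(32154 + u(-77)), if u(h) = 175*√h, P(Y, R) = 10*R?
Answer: 239000682/1036237841 - 1300775*I*√77/1036237841 ≈ 0.23064 - 0.011015*I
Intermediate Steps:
(P(84, 132) + 6113)/(32154 + u(-77)) = (10*132 + 6113)/(32154 + 175*√(-77)) = (1320 + 6113)/(32154 + 175*(I*√77)) = 7433/(32154 + 175*I*√77)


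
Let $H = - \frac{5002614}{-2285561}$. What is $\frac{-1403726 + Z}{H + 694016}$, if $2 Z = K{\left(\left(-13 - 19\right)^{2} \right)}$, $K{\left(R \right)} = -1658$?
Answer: $- \frac{642039226071}{317244181118} \approx -2.0238$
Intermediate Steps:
$Z = -829$ ($Z = \frac{1}{2} \left(-1658\right) = -829$)
$H = \frac{5002614}{2285561}$ ($H = \left(-5002614\right) \left(- \frac{1}{2285561}\right) = \frac{5002614}{2285561} \approx 2.1888$)
$\frac{-1403726 + Z}{H + 694016} = \frac{-1403726 - 829}{\frac{5002614}{2285561} + 694016} = - \frac{1404555}{\frac{1586220905590}{2285561}} = \left(-1404555\right) \frac{2285561}{1586220905590} = - \frac{642039226071}{317244181118}$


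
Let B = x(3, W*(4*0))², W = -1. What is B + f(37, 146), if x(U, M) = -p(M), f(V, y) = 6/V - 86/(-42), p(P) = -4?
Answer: 14149/777 ≈ 18.210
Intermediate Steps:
f(V, y) = 43/21 + 6/V (f(V, y) = 6/V - 86*(-1/42) = 6/V + 43/21 = 43/21 + 6/V)
x(U, M) = 4 (x(U, M) = -1*(-4) = 4)
B = 16 (B = 4² = 16)
B + f(37, 146) = 16 + (43/21 + 6/37) = 16 + 1717/777 = 14149/777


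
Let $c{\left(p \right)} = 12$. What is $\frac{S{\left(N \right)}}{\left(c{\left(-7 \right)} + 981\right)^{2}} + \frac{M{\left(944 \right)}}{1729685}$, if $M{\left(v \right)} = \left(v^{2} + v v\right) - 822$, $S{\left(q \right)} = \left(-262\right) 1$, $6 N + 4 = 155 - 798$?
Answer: $\frac{351228762716}{341110832913} \approx 1.0297$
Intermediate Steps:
$N = - \frac{647}{6}$ ($N = - \frac{2}{3} + \frac{155 - 798}{6} = - \frac{2}{3} + \frac{1}{6} \left(-643\right) = - \frac{2}{3} - \frac{643}{6} = - \frac{647}{6} \approx -107.83$)
$S{\left(q \right)} = -262$
$M{\left(v \right)} = -822 + 2 v^{2}$ ($M{\left(v \right)} = \left(v^{2} + v^{2}\right) - 822 = 2 v^{2} - 822 = -822 + 2 v^{2}$)
$\frac{S{\left(N \right)}}{\left(c{\left(-7 \right)} + 981\right)^{2}} + \frac{M{\left(944 \right)}}{1729685} = - \frac{262}{\left(12 + 981\right)^{2}} + \frac{-822 + 2 \cdot 944^{2}}{1729685} = - \frac{262}{993^{2}} + \left(-822 + 2 \cdot 891136\right) \frac{1}{1729685} = - \frac{262}{986049} + \left(-822 + 1782272\right) \frac{1}{1729685} = \left(-262\right) \frac{1}{986049} + 1781450 \cdot \frac{1}{1729685} = - \frac{262}{986049} + \frac{356290}{345937} = \frac{351228762716}{341110832913}$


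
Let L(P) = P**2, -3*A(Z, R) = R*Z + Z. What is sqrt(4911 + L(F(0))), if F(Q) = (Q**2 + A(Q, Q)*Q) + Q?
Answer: sqrt(4911) ≈ 70.078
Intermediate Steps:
A(Z, R) = -Z/3 - R*Z/3 (A(Z, R) = -(R*Z + Z)/3 = -(Z + R*Z)/3 = -Z/3 - R*Z/3)
F(Q) = Q + Q**2 - Q**2*(1 + Q)/3 (F(Q) = (Q**2 + (-Q*(1 + Q)/3)*Q) + Q = (Q**2 - Q**2*(1 + Q)/3) + Q = Q + Q**2 - Q**2*(1 + Q)/3)
sqrt(4911 + L(F(0))) = sqrt(4911 + ((1/3)*0*(3 - 1*0**2 + 2*0))**2) = sqrt(4911 + ((1/3)*0*(3 - 1*0 + 0))**2) = sqrt(4911 + ((1/3)*0*(3 + 0 + 0))**2) = sqrt(4911 + ((1/3)*0*3)**2) = sqrt(4911 + 0**2) = sqrt(4911 + 0) = sqrt(4911)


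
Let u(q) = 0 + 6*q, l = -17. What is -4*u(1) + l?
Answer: -41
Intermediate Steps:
u(q) = 6*q
-4*u(1) + l = -24 - 17 = -41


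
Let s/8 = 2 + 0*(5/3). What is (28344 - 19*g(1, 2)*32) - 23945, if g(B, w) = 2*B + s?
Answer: -6545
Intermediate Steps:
s = 16 (s = 8*(2 + 0*(5/3)) = 8*(2 + 0) = 8*2 = 16)
g(B, w) = 16 + 2*B (g(B, w) = 2*B + 16 = 16 + 2*B)
(28344 - 19*g(1, 2)*32) - 23945 = (28344 - 19*(16 + 2*1)*32) - 23945 = (28344 - 19*(16 + 2)*32) - 23945 = (28344 - 19*18*32) - 23945 = (28344 - 342*32) - 23945 = (28344 - 10944) - 23945 = 17400 - 23945 = -6545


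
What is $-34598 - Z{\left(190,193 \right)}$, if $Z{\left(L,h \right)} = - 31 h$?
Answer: $-28615$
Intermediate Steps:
$-34598 - Z{\left(190,193 \right)} = -34598 - \left(-31\right) 193 = -34598 - -5983 = -34598 + 5983 = -28615$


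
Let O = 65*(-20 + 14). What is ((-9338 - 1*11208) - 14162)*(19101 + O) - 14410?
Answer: -649435798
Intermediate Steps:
O = -390 (O = 65*(-6) = -390)
((-9338 - 1*11208) - 14162)*(19101 + O) - 14410 = ((-9338 - 1*11208) - 14162)*(19101 - 390) - 14410 = ((-9338 - 11208) - 14162)*18711 - 14410 = (-20546 - 14162)*18711 - 14410 = -34708*18711 - 14410 = -649421388 - 14410 = -649435798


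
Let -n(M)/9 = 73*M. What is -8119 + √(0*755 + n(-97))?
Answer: -8119 + 3*√7081 ≈ -7866.6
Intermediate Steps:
n(M) = -657*M
-8119 + √(0*755 + n(-97)) = -8119 + √(0*755 - 657*(-97)) = -8119 + √(0 + 63729) = -8119 + √63729 = -8119 + 3*√7081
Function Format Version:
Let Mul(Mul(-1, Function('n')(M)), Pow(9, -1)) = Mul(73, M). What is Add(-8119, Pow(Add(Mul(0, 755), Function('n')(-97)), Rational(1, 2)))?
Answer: Add(-8119, Mul(3, Pow(7081, Rational(1, 2)))) ≈ -7866.6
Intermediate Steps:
Function('n')(M) = Mul(-657, M) (Function('n')(M) = Mul(-9, Mul(73, M)) = Mul(-657, M))
Add(-8119, Pow(Add(Mul(0, 755), Function('n')(-97)), Rational(1, 2))) = Add(-8119, Pow(Add(Mul(0, 755), Mul(-657, -97)), Rational(1, 2))) = Add(-8119, Pow(Add(0, 63729), Rational(1, 2))) = Add(-8119, Pow(63729, Rational(1, 2))) = Add(-8119, Mul(3, Pow(7081, Rational(1, 2))))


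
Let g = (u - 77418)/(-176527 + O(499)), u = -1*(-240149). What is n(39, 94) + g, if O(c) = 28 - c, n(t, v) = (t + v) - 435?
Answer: -53616127/176998 ≈ -302.92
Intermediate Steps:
u = 240149
n(t, v) = -435 + t + v
g = -162731/176998 (g = (240149 - 77418)/(-176527 + (28 - 1*499)) = 162731/(-176527 + (28 - 499)) = 162731/(-176527 - 471) = 162731/(-176998) = 162731*(-1/176998) = -162731/176998 ≈ -0.91939)
n(39, 94) + g = (-435 + 39 + 94) - 162731/176998 = -302 - 162731/176998 = -53616127/176998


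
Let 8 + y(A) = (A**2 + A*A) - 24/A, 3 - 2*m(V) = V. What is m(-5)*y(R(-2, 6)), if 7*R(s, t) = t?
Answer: -6768/49 ≈ -138.12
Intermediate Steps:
m(V) = 3/2 - V/2
R(s, t) = t/7
y(A) = -8 - 24/A + 2*A**2 (y(A) = -8 + ((A**2 + A*A) - 24/A) = -8 + ((A**2 + A**2) - 24/A) = -8 + (2*A**2 - 24/A) = -8 + (-24/A + 2*A**2) = -8 - 24/A + 2*A**2)
m(-5)*y(R(-2, 6)) = (3/2 - 1/2*(-5))*(-8 - 24/((1/7)*6) + 2*((1/7)*6)**2) = (3/2 + 5/2)*(-8 - 24/6/7 + 2*(6/7)**2) = 4*(-8 - 24*7/6 + 2*(36/49)) = 4*(-8 - 28 + 72/49) = 4*(-1692/49) = -6768/49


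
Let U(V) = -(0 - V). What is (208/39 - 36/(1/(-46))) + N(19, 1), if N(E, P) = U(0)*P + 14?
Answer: 5026/3 ≈ 1675.3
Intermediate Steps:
U(V) = V (U(V) = -(-1)*V = V)
N(E, P) = 14 (N(E, P) = 0*P + 14 = 0 + 14 = 14)
(208/39 - 36/(1/(-46))) + N(19, 1) = (208/39 - 36/(1/(-46))) + 14 = (208*(1/39) - 36/(-1/46)) + 14 = (16/3 - 36*(-46)) + 14 = (16/3 + 1656) + 14 = 4984/3 + 14 = 5026/3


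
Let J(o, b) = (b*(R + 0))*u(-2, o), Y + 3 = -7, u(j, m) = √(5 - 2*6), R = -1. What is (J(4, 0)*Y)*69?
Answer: 0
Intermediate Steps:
u(j, m) = I*√7 (u(j, m) = √(5 - 12) = √(-7) = I*√7)
Y = -10 (Y = -3 - 7 = -10)
J(o, b) = -I*b*√7 (J(o, b) = (b*(-1 + 0))*(I*√7) = (b*(-1))*(I*√7) = (-b)*(I*√7) = -I*b*√7)
(J(4, 0)*Y)*69 = (-1*I*0*√7*(-10))*69 = (0*(-10))*69 = 0*69 = 0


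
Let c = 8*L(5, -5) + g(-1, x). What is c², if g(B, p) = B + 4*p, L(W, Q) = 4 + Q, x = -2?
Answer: 289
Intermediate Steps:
c = -17 (c = 8*(4 - 5) + (-1 + 4*(-2)) = 8*(-1) + (-1 - 8) = -8 - 9 = -17)
c² = (-17)² = 289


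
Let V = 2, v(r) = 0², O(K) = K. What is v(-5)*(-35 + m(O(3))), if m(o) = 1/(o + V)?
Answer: 0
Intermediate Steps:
v(r) = 0
m(o) = 1/(2 + o) (m(o) = 1/(o + 2) = 1/(2 + o))
v(-5)*(-35 + m(O(3))) = 0*(-35 + 1/(2 + 3)) = 0*(-35 + 1/5) = 0*(-35 + ⅕) = 0*(-174/5) = 0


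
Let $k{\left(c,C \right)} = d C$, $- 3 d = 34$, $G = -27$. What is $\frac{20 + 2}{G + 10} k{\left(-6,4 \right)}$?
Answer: $\frac{176}{3} \approx 58.667$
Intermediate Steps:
$d = - \frac{34}{3}$ ($d = \left(- \frac{1}{3}\right) 34 = - \frac{34}{3} \approx -11.333$)
$k{\left(c,C \right)} = - \frac{34 C}{3}$
$\frac{20 + 2}{G + 10} k{\left(-6,4 \right)} = \frac{20 + 2}{-27 + 10} \left(\left(- \frac{34}{3}\right) 4\right) = \frac{22}{-17} \left(- \frac{136}{3}\right) = 22 \left(- \frac{1}{17}\right) \left(- \frac{136}{3}\right) = \left(- \frac{22}{17}\right) \left(- \frac{136}{3}\right) = \frac{176}{3}$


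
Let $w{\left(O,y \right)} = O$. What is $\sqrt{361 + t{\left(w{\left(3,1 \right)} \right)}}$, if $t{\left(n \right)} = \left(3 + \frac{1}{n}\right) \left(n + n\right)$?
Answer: $\sqrt{381} \approx 19.519$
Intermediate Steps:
$t{\left(n \right)} = 2 n \left(3 + \frac{1}{n}\right)$ ($t{\left(n \right)} = \left(3 + \frac{1}{n}\right) 2 n = 2 n \left(3 + \frac{1}{n}\right)$)
$\sqrt{361 + t{\left(w{\left(3,1 \right)} \right)}} = \sqrt{361 + \left(2 + 6 \cdot 3\right)} = \sqrt{361 + \left(2 + 18\right)} = \sqrt{361 + 20} = \sqrt{381}$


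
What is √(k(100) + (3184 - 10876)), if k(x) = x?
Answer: 2*I*√1898 ≈ 87.132*I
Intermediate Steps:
√(k(100) + (3184 - 10876)) = √(100 + (3184 - 10876)) = √(100 - 7692) = √(-7592) = 2*I*√1898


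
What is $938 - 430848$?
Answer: $-429910$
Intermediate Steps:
$938 - 430848 = -429910$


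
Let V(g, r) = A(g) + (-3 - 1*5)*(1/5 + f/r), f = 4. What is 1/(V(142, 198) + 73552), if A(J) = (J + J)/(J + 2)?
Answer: 660/48544459 ≈ 1.3596e-5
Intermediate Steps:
A(J) = 2*J/(2 + J) (A(J) = (2*J)/(2 + J) = 2*J/(2 + J))
V(g, r) = -8/5 - 32/r + 2*g/(2 + g) (V(g, r) = 2*g/(2 + g) + (-3 - 1*5)*(1/5 + 4/r) = 2*g/(2 + g) + (-3 - 5)*(1*(⅕) + 4/r) = 2*g/(2 + g) - 8*(⅕ + 4/r) = 2*g/(2 + g) + (-8/5 - 32/r) = -8/5 - 32/r + 2*g/(2 + g))
1/(V(142, 198) + 73552) = 1/((⅖)*(-160 - 80*142 - 8*198 + 142*198)/(198*(2 + 142)) + 73552) = 1/((⅖)*(1/198)*(-160 - 11360 - 1584 + 28116)/144 + 73552) = 1/((⅖)*(1/198)*(1/144)*15012 + 73552) = 1/(139/660 + 73552) = 1/(48544459/660) = 660/48544459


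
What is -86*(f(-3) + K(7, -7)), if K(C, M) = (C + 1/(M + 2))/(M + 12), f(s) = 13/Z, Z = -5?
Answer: 2666/25 ≈ 106.64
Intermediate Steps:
f(s) = -13/5 (f(s) = 13/(-5) = 13*(-⅕) = -13/5)
K(C, M) = (C + 1/(2 + M))/(12 + M)
-86*(f(-3) + K(7, -7)) = -86*(-13/5 + (1 + 2*7 + 7*(-7))/(24 + (-7)² + 14*(-7))) = -86*(-13/5 + (1 + 14 - 49)/(24 + 49 - 98)) = -86*(-13/5 - 34/(-25)) = -86*(-13/5 - 1/25*(-34)) = -86*(-13/5 + 34/25) = -86*(-31/25) = 2666/25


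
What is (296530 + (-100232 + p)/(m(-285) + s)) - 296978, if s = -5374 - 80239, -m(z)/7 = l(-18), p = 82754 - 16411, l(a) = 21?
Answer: -38386591/85760 ≈ -447.60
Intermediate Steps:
p = 66343
m(z) = -147 (m(z) = -7*21 = -147)
s = -85613
(296530 + (-100232 + p)/(m(-285) + s)) - 296978 = (296530 + (-100232 + 66343)/(-147 - 85613)) - 296978 = (296530 - 33889/(-85760)) - 296978 = (296530 - 33889*(-1/85760)) - 296978 = (296530 + 33889/85760) - 296978 = 25430446689/85760 - 296978 = -38386591/85760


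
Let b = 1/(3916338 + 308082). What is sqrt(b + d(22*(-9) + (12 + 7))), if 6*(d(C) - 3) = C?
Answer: I*sqrt(13301674040805)/704070 ≈ 5.1801*I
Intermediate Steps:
d(C) = 3 + C/6
b = 1/4224420 ≈ 2.3672e-7
sqrt(b + d(22*(-9) + (12 + 7))) = sqrt(1/4224420 + (3 + (22*(-9) + (12 + 7))/6)) = sqrt(1/4224420 + (3 + (-198 + 19)/6)) = sqrt(1/4224420 + (3 + (1/6)*(-179))) = sqrt(1/4224420 + (3 - 179/6)) = sqrt(1/4224420 - 161/6) = sqrt(-113355269/4224420) = I*sqrt(13301674040805)/704070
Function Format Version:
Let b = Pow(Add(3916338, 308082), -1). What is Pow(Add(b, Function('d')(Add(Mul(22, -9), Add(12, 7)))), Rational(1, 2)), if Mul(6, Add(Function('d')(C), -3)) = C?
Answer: Mul(Rational(1, 704070), I, Pow(13301674040805, Rational(1, 2))) ≈ Mul(5.1801, I)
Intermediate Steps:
Function('d')(C) = Add(3, Mul(Rational(1, 6), C))
b = Rational(1, 4224420) (b = Pow(4224420, -1) = Rational(1, 4224420) ≈ 2.3672e-7)
Pow(Add(b, Function('d')(Add(Mul(22, -9), Add(12, 7)))), Rational(1, 2)) = Pow(Add(Rational(1, 4224420), Add(3, Mul(Rational(1, 6), Add(Mul(22, -9), Add(12, 7))))), Rational(1, 2)) = Pow(Add(Rational(1, 4224420), Add(3, Mul(Rational(1, 6), Add(-198, 19)))), Rational(1, 2)) = Pow(Add(Rational(1, 4224420), Add(3, Mul(Rational(1, 6), -179))), Rational(1, 2)) = Pow(Add(Rational(1, 4224420), Add(3, Rational(-179, 6))), Rational(1, 2)) = Pow(Add(Rational(1, 4224420), Rational(-161, 6)), Rational(1, 2)) = Pow(Rational(-113355269, 4224420), Rational(1, 2)) = Mul(Rational(1, 704070), I, Pow(13301674040805, Rational(1, 2)))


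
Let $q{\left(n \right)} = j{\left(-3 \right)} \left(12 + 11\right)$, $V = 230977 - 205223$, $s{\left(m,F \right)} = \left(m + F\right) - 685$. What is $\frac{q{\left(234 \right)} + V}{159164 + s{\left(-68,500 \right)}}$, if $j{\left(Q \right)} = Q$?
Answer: $\frac{25685}{158911} \approx 0.16163$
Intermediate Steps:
$s{\left(m,F \right)} = -685 + F + m$ ($s{\left(m,F \right)} = \left(F + m\right) - 685 = -685 + F + m$)
$V = 25754$
$q{\left(n \right)} = -69$ ($q{\left(n \right)} = - 3 \left(12 + 11\right) = \left(-3\right) 23 = -69$)
$\frac{q{\left(234 \right)} + V}{159164 + s{\left(-68,500 \right)}} = \frac{-69 + 25754}{159164 - 253} = \frac{25685}{159164 - 253} = \frac{25685}{158911}$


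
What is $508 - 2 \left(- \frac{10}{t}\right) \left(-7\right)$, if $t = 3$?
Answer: $\frac{1384}{3} \approx 461.33$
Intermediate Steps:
$508 - 2 \left(- \frac{10}{t}\right) \left(-7\right) = 508 - 2 \left(- \frac{10}{3}\right) \left(-7\right) = 508 - \left(- \frac{20}{3}\right) \left(-7\right) = 508 - \frac{140}{3} = \frac{1384}{3}$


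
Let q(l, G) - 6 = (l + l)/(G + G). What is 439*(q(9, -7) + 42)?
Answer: 143553/7 ≈ 20508.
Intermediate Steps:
q(l, G) = 6 + l/G (q(l, G) = 6 + (l + l)/(G + G) = 6 + (2*l)/((2*G)) = 6 + (2*l)*(1/(2*G)) = 6 + l/G)
439*(q(9, -7) + 42) = 439*((6 + 9/(-7)) + 42) = 439*((6 + 9*(-1/7)) + 42) = 439*((6 - 9/7) + 42) = 439*(33/7 + 42) = 439*(327/7) = 143553/7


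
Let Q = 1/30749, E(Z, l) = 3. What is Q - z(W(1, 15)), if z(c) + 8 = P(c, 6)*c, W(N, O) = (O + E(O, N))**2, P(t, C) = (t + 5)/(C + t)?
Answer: -532757119/1691195 ≈ -315.02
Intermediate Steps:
P(t, C) = (5 + t)/(C + t)
W(N, O) = (3 + O)**2 (W(N, O) = (O + 3)**2 = (3 + O)**2)
z(c) = -8 + c*(5 + c)/(6 + c) (z(c) = -8 + ((5 + c)/(6 + c))*c = -8 + c*(5 + c)/(6 + c))
Q = 1/30749 ≈ 3.2521e-5
Q - z(W(1, 15)) = 1/30749 - (-48 + ((3 + 15)**2)**2 - 3*(3 + 15)**2)/(6 + (3 + 15)**2) = 1/30749 - (-48 + (18**2)**2 - 3*18**2)/(6 + 18**2) = 1/30749 - (-48 + 324**2 - 3*324)/(6 + 324) = 1/30749 - (-48 + 104976 - 972)/330 = 1/30749 - 103956/330 = 1/30749 - 1*17326/55 = 1/30749 - 17326/55 = -532757119/1691195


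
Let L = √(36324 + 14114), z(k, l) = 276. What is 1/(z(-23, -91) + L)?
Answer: 138/12869 - √50438/25738 ≈ 0.0019977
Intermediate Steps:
L = √50438 ≈ 224.58
1/(z(-23, -91) + L) = 1/(276 + √50438)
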